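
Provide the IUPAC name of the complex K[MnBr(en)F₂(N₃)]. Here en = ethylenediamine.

potassium azidobromo(ethylenediamine)difluoromanganate(III)

The 1 potassium counter-ion carries a total charge of +1, so each complex ion is 1−.
Ligand charges: 1×azido (-1 each), 1×bromo (-1 each), 1×ethylenediamine (neutral), 2×fluoro (-1 each); total -4. So Mn + (-4) = 1−, giving Mn = +3.
The complex ion is anionic, so manganese takes the -ate form manganate(III).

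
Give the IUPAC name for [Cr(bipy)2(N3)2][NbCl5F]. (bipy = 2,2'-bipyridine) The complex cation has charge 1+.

diazidobis(2,2'-bipyridine)chromium(III) pentachlorofluoroniobate(V)

The complex cation is given as 1+; its ligand charges sum to -2, so Cr = +3.
A 1:1 salt means the anion carries the equal and opposite charge, 1−.
Anion: ligand charges sum to -6; for the ion to be 1−, Nb = +5.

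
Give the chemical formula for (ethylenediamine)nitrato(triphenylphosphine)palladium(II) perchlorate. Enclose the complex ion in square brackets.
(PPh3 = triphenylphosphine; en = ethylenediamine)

Ligands: 1 triphenylphosphine (PPh3, neutral), 1 nitrato (NO3, -1), 1 ethylenediamine (en, neutral). Ligand charge sum = -1.
With Pd in oxidation state +2, the complex ion is [Pd...]^1+.
Charge balance with perchlorate (-1) requires 1 complex ion per 1 perchlorate.

[Pd(en)(NO3)(PPh3)]ClO4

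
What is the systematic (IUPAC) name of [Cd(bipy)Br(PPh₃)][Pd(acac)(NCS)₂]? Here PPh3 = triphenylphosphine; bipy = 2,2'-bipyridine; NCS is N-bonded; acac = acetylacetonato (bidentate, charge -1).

(2,2'-bipyridine)bromo(triphenylphosphine)cadmium(II) (acetylacetonato)diisothiocyanatopalladate(II)

Both ions are complex: the cation is named first with the plain metal name, the anion second with the -ate form; each ion's ligands are alphabetised independently.
Cadmium is always +2 in its complexes; the cation's ligand charges sum to -1, so the complex cation is 1+.
A 1:1 salt means the anion carries the equal and opposite charge, 1−.
Anion: ligand charges sum to -3; for the ion to be 1−, Pd = +2.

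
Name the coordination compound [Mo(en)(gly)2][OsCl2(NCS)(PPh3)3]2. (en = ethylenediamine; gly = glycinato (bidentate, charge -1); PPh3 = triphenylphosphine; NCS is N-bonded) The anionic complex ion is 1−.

(ethylenediamine)bis(glycinato)molybdenum(IV) dichloroisothiocyanatotris(triphenylphosphine)osmate(II)

Both ions are complex: the cation is named first with the plain metal name, the anion second with the -ate form; each ion's ligands are alphabetised independently.
The complex anion is given as 1−; its ligand charges sum to -3, so Os = +2.
With 2 anions per cation, the cation must be 2×1 = 2+.
Cation: ligand charges sum to -2; for the ion to be 2+, Mo = +4.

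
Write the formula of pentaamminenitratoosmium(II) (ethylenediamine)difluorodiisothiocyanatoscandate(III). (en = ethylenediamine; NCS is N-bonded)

Cation [Os…]: ligand charges -1, Os(II) ⇒ ion charge 1+.
Anion [Sc…]: ligand charges -4, Sc(III) ⇒ ion charge 1−.

[Os(NH3)5(NO3)][Sc(en)F2(NCS)2]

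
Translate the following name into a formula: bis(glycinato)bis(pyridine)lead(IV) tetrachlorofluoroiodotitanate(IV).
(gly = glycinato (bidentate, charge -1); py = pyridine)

Cation [Pb…]: ligand charges -2, Pb(IV) ⇒ ion charge 2+.
Anion [Ti…]: ligand charges -6, Ti(IV) ⇒ ion charge 2−.

[Pb(gly)2(py)2][TiCl4FI]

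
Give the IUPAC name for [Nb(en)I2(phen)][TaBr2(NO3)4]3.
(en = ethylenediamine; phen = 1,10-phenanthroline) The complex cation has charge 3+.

(ethylenediamine)diiodo(1,10-phenanthroline)niobium(V) dibromotetranitratotantalate(V)

The complex cation is given as 3+; its ligand charges sum to -2, so Nb = +5.
With 3 anions per cation, each anion must be 3/3 = 1−.
Anion: ligand charges sum to -6; for the ion to be 1−, Ta = +5.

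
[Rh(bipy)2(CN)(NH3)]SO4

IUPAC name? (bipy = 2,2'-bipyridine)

The 1 sulfate counter-ion carries a total charge of -2, so each complex ion is 2+.
Ligand charges: 1×cyano (-1 each), 2×2,2'-bipyridine (neutral), 1×ammine (neutral); total -1. So Rh + (-1) = 2+, giving Rh = +3.
Ligands are named alphabetically: ammine before bipyridine before cyano.

amminebis(2,2'-bipyridine)cyanorhodium(III) sulfate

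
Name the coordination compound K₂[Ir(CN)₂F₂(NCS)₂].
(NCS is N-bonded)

The 2 potassium counter-ions carry a total charge of +2, so each complex ion is 2−.
Ligand charges: 2×isothiocyanato (-1 each), 2×fluoro (-1 each), 2×cyano (-1 each); total -6. So Ir + (-6) = 2−, giving Ir = +4.
Ligands are named alphabetically: cyano before fluoro before isothiocyanato.
The complex ion is anionic, so iridium takes the -ate form iridate(IV).

potassium dicyanodifluorodiisothiocyanatoiridate(IV)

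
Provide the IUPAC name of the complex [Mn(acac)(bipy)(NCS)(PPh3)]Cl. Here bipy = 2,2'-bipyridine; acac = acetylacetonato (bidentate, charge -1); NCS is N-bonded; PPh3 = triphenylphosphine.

The 1 chloride counter-ion carries a total charge of -1, so each complex ion is 1+.
Ligand charges: 1×2,2'-bipyridine (neutral), 1×acetylacetonato (-1 each), 1×isothiocyanato (-1 each), 1×triphenylphosphine (neutral); total -2. So Mn + (-2) = 1+, giving Mn = +3.
Ligands are named alphabetically: acetylacetonato before bipyridine before isothiocyanato before triphenylphosphine.

(acetylacetonato)(2,2'-bipyridine)isothiocyanato(triphenylphosphine)manganese(III) chloride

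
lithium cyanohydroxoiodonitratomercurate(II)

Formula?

Ligands: 1 cyano (CN, -1), 1 iodo (I, -1), 1 nitrato (NO3, -1), 1 hydroxo (OH, -1). Ligand charge sum = -4.
With Hg in oxidation state +2, the complex ion is [Hg...]^2−.
Charge balance with lithium (+1) requires 1 complex ion per 2 lithium.

Li2[Hg(CN)I(NO3)(OH)]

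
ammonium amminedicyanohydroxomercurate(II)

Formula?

Ligands: 1 ammine (NH3, neutral), 1 hydroxo (OH, -1), 2 cyano (CN, -1). Ligand charge sum = -3.
Charge balance with ammonium (+1) requires 1 complex ion per 1 ammonium.

NH4[Hg(CN)2(NH3)(OH)]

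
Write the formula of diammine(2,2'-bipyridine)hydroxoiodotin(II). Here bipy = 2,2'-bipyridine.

Ligands: 1 iodo (I, -1), 1 hydroxo (OH, -1), 1 2,2'-bipyridine (bipy, neutral), 2 ammine (NH3, neutral). Ligand charge sum = -2.
With Sn in oxidation state +2, the complex ion is [Sn...].

[Sn(bipy)I(NH3)2(OH)]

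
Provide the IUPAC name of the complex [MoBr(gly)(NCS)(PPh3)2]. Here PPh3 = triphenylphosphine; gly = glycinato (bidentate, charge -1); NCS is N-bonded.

bromo(glycinato)isothiocyanatobis(triphenylphosphine)molybdenum(III)

There is no counter-ion, so the complex is neutral overall.
Ligand charges: 2×triphenylphosphine (neutral), 1×glycinato (-1 each), 1×bromo (-1 each), 1×isothiocyanato (-1 each); total -3. So Mo + (-3) = 0, giving Mo = +3.
Ligands are named alphabetically: bromo before glycinato before isothiocyanato before triphenylphosphine.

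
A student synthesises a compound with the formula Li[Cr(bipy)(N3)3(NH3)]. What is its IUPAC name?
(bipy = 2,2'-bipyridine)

The 1 lithium counter-ion carries a total charge of +1, so each complex ion is 1−.
Ligand charges: 3×azido (-1 each), 1×ammine (neutral), 1×2,2'-bipyridine (neutral); total -3. So Cr + (-3) = 1−, giving Cr = +2.
Ligands are named alphabetically: ammine before azido before bipyridine.
The complex ion is anionic, so chromium takes the -ate form chromate(II).

lithium amminetriazido(2,2'-bipyridine)chromate(II)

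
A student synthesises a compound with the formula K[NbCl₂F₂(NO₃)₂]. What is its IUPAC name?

The 1 potassium counter-ion carries a total charge of +1, so each complex ion is 1−.
Ligand charges: 2×chloro (-1 each), 2×fluoro (-1 each), 2×nitrato (-1 each); total -6. So Nb + (-6) = 1−, giving Nb = +5.
The complex ion is anionic, so niobium takes the -ate form niobate(V).

potassium dichlorodifluorodinitratoniobate(V)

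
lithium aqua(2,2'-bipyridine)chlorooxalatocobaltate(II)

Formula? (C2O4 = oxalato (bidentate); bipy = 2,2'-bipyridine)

Ligands: 1 aqua (H2O, neutral), 1 oxalato (C2O4, -2), 1 2,2'-bipyridine (bipy, neutral), 1 chloro (Cl, -1). Ligand charge sum = -3.
With Co in oxidation state +2, the complex ion is [Co...]^1−.
Charge balance with lithium (+1) requires 1 complex ion per 1 lithium.

Li[Co(bipy)(C2O4)Cl(H2O)]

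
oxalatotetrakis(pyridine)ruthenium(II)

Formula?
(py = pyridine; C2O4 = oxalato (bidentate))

[Ru(C2O4)(py)4]

Ligands: 4 pyridine (py, neutral), 1 oxalato (C2O4, -2). Ligand charge sum = -2.
With Ru in oxidation state +2, the complex ion is [Ru...].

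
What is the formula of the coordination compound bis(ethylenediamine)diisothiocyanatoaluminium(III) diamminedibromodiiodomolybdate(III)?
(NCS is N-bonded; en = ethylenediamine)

Cation [Al…]: ligand charges -2, Al(III) ⇒ ion charge 1+.
Anion [Mo…]: ligand charges -4, Mo(III) ⇒ ion charge 1−.
One 1+ cation balances one 1− anion.

[Al(en)2(NCS)2][MoBr2I2(NH3)2]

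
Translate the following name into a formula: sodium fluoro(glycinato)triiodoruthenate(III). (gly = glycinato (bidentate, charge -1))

Na2[RuF(gly)I3]

Ligands: 3 iodo (I, -1), 1 fluoro (F, -1), 1 glycinato (gly, -1). Ligand charge sum = -5.
Charge balance with sodium (+1) requires 1 complex ion per 2 sodium.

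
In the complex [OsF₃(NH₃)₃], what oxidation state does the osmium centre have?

+3

No counter-ion: the bracketed complex is neutral.
Ligand charges: 3×F = -3; 3×NH3 neutral; sum -3.
Os + (-3) = 0 ⇒ Os is +3.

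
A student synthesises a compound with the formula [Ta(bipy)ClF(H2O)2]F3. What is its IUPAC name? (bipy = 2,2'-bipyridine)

diaqua(2,2'-bipyridine)chlorofluorotantalum(V) fluoride

The 3 fluoride counter-ions carry a total charge of -3, so each complex ion is 3+.
Ligand charges: 1×2,2'-bipyridine (neutral), 2×aqua (neutral), 1×chloro (-1 each), 1×fluoro (-1 each); total -2. So Ta + (-2) = 3+, giving Ta = +5.
Ligands are named alphabetically: aqua before bipyridine before chloro before fluoro.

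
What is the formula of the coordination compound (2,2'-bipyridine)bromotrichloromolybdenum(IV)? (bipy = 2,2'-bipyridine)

[Mo(bipy)BrCl3]

Ligands: 3 chloro (Cl, -1), 1 2,2'-bipyridine (bipy, neutral), 1 bromo (Br, -1). Ligand charge sum = -4.
With Mo in oxidation state +4, the complex ion is [Mo...].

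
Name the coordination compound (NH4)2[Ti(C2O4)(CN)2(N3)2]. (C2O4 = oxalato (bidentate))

ammonium diazidodicyanooxalatotitanate(IV)

The 2 ammonium counter-ions carry a total charge of +2, so each complex ion is 2−.
Ligand charges: 1×oxalato (-2 each), 2×azido (-1 each), 2×cyano (-1 each); total -6. So Ti + (-6) = 2−, giving Ti = +4.
The complex ion is anionic, so titanium takes the -ate form titanate(IV).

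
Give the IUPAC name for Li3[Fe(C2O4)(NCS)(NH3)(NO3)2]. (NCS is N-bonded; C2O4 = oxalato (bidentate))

lithium ammineisothiocyanatodinitratooxalatoferrate(II)

The 3 lithium counter-ions carry a total charge of +3, so each complex ion is 3−.
Ligand charges: 1×isothiocyanato (-1 each), 2×nitrato (-1 each), 1×oxalato (-2 each), 1×ammine (neutral); total -5. So Fe + (-5) = 3−, giving Fe = +2.
Ligands are named alphabetically: ammine before isothiocyanato before nitrato before oxalato.
The complex ion is anionic, so iron takes the -ate form ferrate(II).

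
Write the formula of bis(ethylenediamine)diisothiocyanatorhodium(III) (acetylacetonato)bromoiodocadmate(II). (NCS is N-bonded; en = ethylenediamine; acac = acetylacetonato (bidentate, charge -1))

[Rh(en)2(NCS)2][Cd(acac)BrI]

Cation [Rh…]: ligand charges -2, Rh(III) ⇒ ion charge 1+.
Anion [Cd…]: ligand charges -3, Cd(II) ⇒ ion charge 1−.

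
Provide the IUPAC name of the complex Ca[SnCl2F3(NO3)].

The 1 calcium counter-ion carries a total charge of +2, so each complex ion is 2−.
Ligand charges: 1×nitrato (-1 each), 3×fluoro (-1 each), 2×chloro (-1 each); total -6. So Sn + (-6) = 2−, giving Sn = +4.
The complex ion is anionic, so tin takes the -ate form stannate(IV).

calcium dichlorotrifluoronitratostannate(IV)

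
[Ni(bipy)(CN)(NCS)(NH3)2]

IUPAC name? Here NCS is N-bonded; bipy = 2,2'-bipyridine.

There is no counter-ion, so the complex is neutral overall.
Ligand charges: 1×isothiocyanato (-1 each), 1×2,2'-bipyridine (neutral), 1×cyano (-1 each), 2×ammine (neutral); total -2. So Ni + (-2) = 0, giving Ni = +2.
Ligands are named alphabetically: ammine before bipyridine before cyano before isothiocyanato.

diammine(2,2'-bipyridine)cyanoisothiocyanatonickel(II)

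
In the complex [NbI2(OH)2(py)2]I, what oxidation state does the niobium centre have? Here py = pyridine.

1 iodide outside the brackets (-1 each) → the complex ion is 1+.
Ligand charges: 2×py neutral; 2×I = -2; 2×OH = -2; sum -4.
Nb + (-4) = 1+ ⇒ Nb is +5.

+5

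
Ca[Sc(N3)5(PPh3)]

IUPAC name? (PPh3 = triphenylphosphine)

calcium pentaazido(triphenylphosphine)scandate(III)

The 1 calcium counter-ion carries a total charge of +2, so each complex ion is 2−.
Ligand charges: 1×triphenylphosphine (neutral), 5×azido (-1 each); total -5. So Sc + (-5) = 2−, giving Sc = +3.
Ligands are named alphabetically: azido before triphenylphosphine.
The complex ion is anionic, so scandium takes the -ate form scandate(III).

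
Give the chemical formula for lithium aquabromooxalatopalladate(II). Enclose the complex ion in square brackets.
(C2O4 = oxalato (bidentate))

Ligands: 1 oxalato (C2O4, -2), 1 aqua (H2O, neutral), 1 bromo (Br, -1). Ligand charge sum = -3.
With Pd in oxidation state +2, the complex ion is [Pd...]^1−.
Charge balance with lithium (+1) requires 1 complex ion per 1 lithium.

Li[PdBr(C2O4)(H2O)]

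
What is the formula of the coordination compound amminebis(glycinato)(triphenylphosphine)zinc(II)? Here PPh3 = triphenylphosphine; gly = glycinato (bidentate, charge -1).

Ligands: 1 ammine (NH3, neutral), 1 triphenylphosphine (PPh3, neutral), 2 glycinato (gly, -1). Ligand charge sum = -2.
With Zn in oxidation state +2, the complex ion is [Zn...].

[Zn(gly)2(NH3)(PPh3)]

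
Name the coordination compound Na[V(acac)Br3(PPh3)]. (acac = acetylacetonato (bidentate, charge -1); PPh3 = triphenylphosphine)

The 1 sodium counter-ion carries a total charge of +1, so each complex ion is 1−.
Ligand charges: 3×bromo (-1 each), 1×acetylacetonato (-1 each), 1×triphenylphosphine (neutral); total -4. So V + (-4) = 1−, giving V = +3.
Ligands are named alphabetically: acetylacetonato before bromo before triphenylphosphine.
The complex ion is anionic, so vanadium takes the -ate form vanadate(III).

sodium (acetylacetonato)tribromo(triphenylphosphine)vanadate(III)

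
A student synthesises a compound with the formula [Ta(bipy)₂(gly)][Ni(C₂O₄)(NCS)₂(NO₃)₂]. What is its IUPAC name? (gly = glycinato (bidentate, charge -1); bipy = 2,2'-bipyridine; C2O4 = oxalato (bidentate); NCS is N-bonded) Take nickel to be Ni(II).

Both ions are complex: the cation is named first with the plain metal name, the anion second with the -ate form; each ion's ligands are alphabetised independently.
Ni is given as +2; the anion's ligand charges sum to -6, so the complex anion is 4−.
A 1:1 salt means the cation carries the equal and opposite charge, 4+.
Cation: ligand charges sum to -1; for the ion to be 4+, Ta = +5.

bis(2,2'-bipyridine)(glycinato)tantalum(V) diisothiocyanatodinitratooxalatonickelate(II)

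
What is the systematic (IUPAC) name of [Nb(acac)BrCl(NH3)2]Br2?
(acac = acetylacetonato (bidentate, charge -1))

The 2 bromide counter-ions carry a total charge of -2, so each complex ion is 2+.
Ligand charges: 1×chloro (-1 each), 1×acetylacetonato (-1 each), 1×bromo (-1 each), 2×ammine (neutral); total -3. So Nb + (-3) = 2+, giving Nb = +5.
Ligands are named alphabetically: acetylacetonato before ammine before bromo before chloro.

(acetylacetonato)diamminebromochloroniobium(V) bromide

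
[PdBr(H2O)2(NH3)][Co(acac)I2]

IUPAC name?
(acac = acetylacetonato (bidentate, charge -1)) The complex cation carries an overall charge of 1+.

amminediaquabromopalladium(II) (acetylacetonato)diiodocobaltate(II)

The complex cation is given as 1+; its ligand charges sum to -1, so Pd = +2.
A 1:1 salt means the anion carries the equal and opposite charge, 1−.
Anion: ligand charges sum to -3; for the ion to be 1−, Co = +2.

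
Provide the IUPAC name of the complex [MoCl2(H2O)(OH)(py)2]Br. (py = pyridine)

The 1 bromide counter-ion carries a total charge of -1, so each complex ion is 1+.
Ligand charges: 1×hydroxo (-1 each), 2×pyridine (neutral), 1×aqua (neutral), 2×chloro (-1 each); total -3. So Mo + (-3) = 1+, giving Mo = +4.
Ligands are named alphabetically: aqua before chloro before hydroxo before pyridine.

aquadichlorohydroxobis(pyridine)molybdenum(IV) bromide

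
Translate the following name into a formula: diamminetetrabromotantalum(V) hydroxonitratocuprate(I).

[TaBr4(NH3)2][Cu(NO3)(OH)]

Cation [Ta…]: ligand charges -4, Ta(V) ⇒ ion charge 1+.
Anion [Cu…]: ligand charges -2, Cu(I) ⇒ ion charge 1−.
One 1+ cation balances one 1− anion.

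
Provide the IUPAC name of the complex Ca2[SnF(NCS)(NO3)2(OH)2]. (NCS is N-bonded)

calcium fluorodihydroxoisothiocyanatodinitratostannate(II)

The 2 calcium counter-ions carry a total charge of +4, so each complex ion is 4−.
Ligand charges: 2×nitrato (-1 each), 1×isothiocyanato (-1 each), 2×hydroxo (-1 each), 1×fluoro (-1 each); total -6. So Sn + (-6) = 4−, giving Sn = +2.
The complex ion is anionic, so tin takes the -ate form stannate(II).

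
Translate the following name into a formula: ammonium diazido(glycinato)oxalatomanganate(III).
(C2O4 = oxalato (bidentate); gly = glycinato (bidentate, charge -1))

(NH4)2[Mn(C2O4)(gly)(N3)2]

Ligands: 2 azido (N3, -1), 1 oxalato (C2O4, -2), 1 glycinato (gly, -1). Ligand charge sum = -5.
With Mn in oxidation state +3, the complex ion is [Mn...]^2−.
Charge balance with ammonium (+1) requires 1 complex ion per 2 ammonium.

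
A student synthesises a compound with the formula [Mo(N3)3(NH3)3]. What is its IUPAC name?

triamminetriazidomolybdenum(III)

There is no counter-ion, so the complex is neutral overall.
Ligand charges: 3×azido (-1 each), 3×ammine (neutral); total -3. So Mo + (-3) = 0, giving Mo = +3.
Ligands are named alphabetically: ammine before azido.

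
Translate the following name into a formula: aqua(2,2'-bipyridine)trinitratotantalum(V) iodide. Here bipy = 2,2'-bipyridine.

Ligands: 3 nitrato (NO3, -1), 1 aqua (H2O, neutral), 1 2,2'-bipyridine (bipy, neutral). Ligand charge sum = -3.
With Ta in oxidation state +5, the complex ion is [Ta...]^2+.
Charge balance with iodide (-1) requires 1 complex ion per 2 iodide.

[Ta(bipy)(H2O)(NO3)3]I2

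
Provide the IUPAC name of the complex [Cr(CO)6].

hexacarbonylchromium(0)

There is no counter-ion, so the complex is neutral overall.
Ligand charges: 6×carbonyl (neutral); total 0. So Cr + (0) = 0, giving Cr = 0.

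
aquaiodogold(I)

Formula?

[Au(H2O)I]

Ligands: 1 iodo (I, -1), 1 aqua (H2O, neutral). Ligand charge sum = -1.
With Au in oxidation state +1, the complex ion is [Au...].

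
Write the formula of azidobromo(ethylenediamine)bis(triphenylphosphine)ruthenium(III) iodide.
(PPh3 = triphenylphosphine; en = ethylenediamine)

Ligands: 1 bromo (Br, -1), 2 triphenylphosphine (PPh3, neutral), 1 azido (N3, -1), 1 ethylenediamine (en, neutral). Ligand charge sum = -2.
Charge balance with iodide (-1) requires 1 complex ion per 1 iodide.

[RuBr(en)(N3)(PPh3)2]I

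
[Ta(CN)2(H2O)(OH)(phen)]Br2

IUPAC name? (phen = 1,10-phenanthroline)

aquadicyanohydroxo(1,10-phenanthroline)tantalum(V) bromide

The 2 bromide counter-ions carry a total charge of -2, so each complex ion is 2+.
Ligand charges: 1×aqua (neutral), 1×hydroxo (-1 each), 1×1,10-phenanthroline (neutral), 2×cyano (-1 each); total -3. So Ta + (-3) = 2+, giving Ta = +5.
Ligands are named alphabetically: aqua before cyano before hydroxo before phenanthroline.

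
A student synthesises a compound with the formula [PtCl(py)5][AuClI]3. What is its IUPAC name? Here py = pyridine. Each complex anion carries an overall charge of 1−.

The complex anion is given as 1−; its ligand charges sum to -2, so Au = +1.
With 3 anions per cation, the cation must be 3×1 = 3+.
Cation: ligand charges sum to -1; for the ion to be 3+, Pt = +4.

chloropentakis(pyridine)platinum(IV) chloroiodoaurate(I)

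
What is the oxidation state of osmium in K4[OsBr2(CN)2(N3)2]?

+2

4 potassium outside the brackets (+1 each) → the complex ion is 4−.
Ligand charges: 2×Br = -2; 2×CN = -2; 2×N3 = -2; sum -6.
Os + (-6) = 4− ⇒ Os is +2.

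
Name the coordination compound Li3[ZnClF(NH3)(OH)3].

lithium amminechlorofluorotrihydroxozincate(II)

The 3 lithium counter-ions carry a total charge of +3, so each complex ion is 3−.
Ligand charges: 1×chloro (-1 each), 1×ammine (neutral), 3×hydroxo (-1 each), 1×fluoro (-1 each); total -5. So Zn + (-5) = 3−, giving Zn = +2.
Ligands are named alphabetically: ammine before chloro before fluoro before hydroxo.
The complex ion is anionic, so zinc takes the -ate form zincate(II).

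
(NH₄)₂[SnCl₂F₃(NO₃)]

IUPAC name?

The 2 ammonium counter-ions carry a total charge of +2, so each complex ion is 2−.
Ligand charges: 2×chloro (-1 each), 1×nitrato (-1 each), 3×fluoro (-1 each); total -6. So Sn + (-6) = 2−, giving Sn = +4.
Ligands are named alphabetically: chloro before fluoro before nitrato.
The complex ion is anionic, so tin takes the -ate form stannate(IV).

ammonium dichlorotrifluoronitratostannate(IV)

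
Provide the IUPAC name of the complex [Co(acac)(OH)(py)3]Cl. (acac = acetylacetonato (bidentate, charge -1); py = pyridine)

The 1 chloride counter-ion carries a total charge of -1, so each complex ion is 1+.
Ligand charges: 1×acetylacetonato (-1 each), 3×pyridine (neutral), 1×hydroxo (-1 each); total -2. So Co + (-2) = 1+, giving Co = +3.
Ligands are named alphabetically: acetylacetonato before hydroxo before pyridine.

(acetylacetonato)hydroxotris(pyridine)cobalt(III) chloride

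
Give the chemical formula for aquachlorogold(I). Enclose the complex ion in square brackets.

[AuCl(H2O)]

Ligands: 1 aqua (H2O, neutral), 1 chloro (Cl, -1). Ligand charge sum = -1.
With Au in oxidation state +1, the complex ion is [Au...].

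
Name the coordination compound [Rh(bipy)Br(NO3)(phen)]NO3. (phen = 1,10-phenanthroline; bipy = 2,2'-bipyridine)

The 1 nitrate counter-ion carries a total charge of -1, so each complex ion is 1+.
Ligand charges: 1×nitrato (-1 each), 1×1,10-phenanthroline (neutral), 1×bromo (-1 each), 1×2,2'-bipyridine (neutral); total -2. So Rh + (-2) = 1+, giving Rh = +3.
Ligands are named alphabetically: bipyridine before bromo before nitrato before phenanthroline.

(2,2'-bipyridine)bromonitrato(1,10-phenanthroline)rhodium(III) nitrate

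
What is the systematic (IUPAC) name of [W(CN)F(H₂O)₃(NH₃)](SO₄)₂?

amminetriaquacyanofluorotungsten(VI) sulfate

The 2 sulfate counter-ions carry a total charge of -4, so each complex ion is 4+.
Ligand charges: 3×aqua (neutral), 1×ammine (neutral), 1×fluoro (-1 each), 1×cyano (-1 each); total -2. So W + (-2) = 4+, giving W = +6.
Ligands are named alphabetically: ammine before aqua before cyano before fluoro.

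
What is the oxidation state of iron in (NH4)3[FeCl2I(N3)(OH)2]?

3 ammonium outside the brackets (+1 each) → the complex ion is 3−.
Ligand charges: 2×Cl = -2; 1×N3 = -1; 1×I = -1; 2×OH = -2; sum -6.
Fe + (-6) = 3− ⇒ Fe is +3.

+3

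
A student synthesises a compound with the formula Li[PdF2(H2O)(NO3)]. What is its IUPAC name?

The 1 lithium counter-ion carries a total charge of +1, so each complex ion is 1−.
Ligand charges: 1×nitrato (-1 each), 1×aqua (neutral), 2×fluoro (-1 each); total -3. So Pd + (-3) = 1−, giving Pd = +2.
The complex ion is anionic, so palladium takes the -ate form palladate(II).

lithium aquadifluoronitratopalladate(II)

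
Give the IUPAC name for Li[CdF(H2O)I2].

The 1 lithium counter-ion carries a total charge of +1, so each complex ion is 1−.
Ligand charges: 1×aqua (neutral), 1×fluoro (-1 each), 2×iodo (-1 each); total -3. So Cd + (-3) = 1−, giving Cd = +2.
Ligands are named alphabetically: aqua before fluoro before iodo.
The complex ion is anionic, so cadmium takes the -ate form cadmate(II).

lithium aquafluorodiiodocadmate(II)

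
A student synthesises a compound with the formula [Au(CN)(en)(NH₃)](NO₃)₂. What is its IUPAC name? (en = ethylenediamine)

amminecyano(ethylenediamine)gold(III) nitrate

The 2 nitrate counter-ions carry a total charge of -2, so each complex ion is 2+.
Ligand charges: 1×ammine (neutral), 1×ethylenediamine (neutral), 1×cyano (-1 each); total -1. So Au + (-1) = 2+, giving Au = +3.
Ligands are named alphabetically: ammine before cyano before ethylenediamine.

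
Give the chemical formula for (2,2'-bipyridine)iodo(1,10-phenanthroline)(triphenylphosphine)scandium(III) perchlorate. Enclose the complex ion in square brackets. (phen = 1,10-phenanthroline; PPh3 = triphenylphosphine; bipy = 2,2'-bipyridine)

[Sc(bipy)I(phen)(PPh3)](ClO4)2

Ligands: 1 1,10-phenanthroline (phen, neutral), 1 triphenylphosphine (PPh3, neutral), 1 iodo (I, -1), 1 2,2'-bipyridine (bipy, neutral). Ligand charge sum = -1.
With Sc in oxidation state +3, the complex ion is [Sc...]^2+.
Charge balance with perchlorate (-1) requires 1 complex ion per 2 perchlorate.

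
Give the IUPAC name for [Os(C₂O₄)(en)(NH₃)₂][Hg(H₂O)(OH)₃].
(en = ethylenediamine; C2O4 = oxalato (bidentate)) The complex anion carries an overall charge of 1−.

diammine(ethylenediamine)oxalatoosmium(III) aquatrihydroxomercurate(II)

The complex anion is given as 1−; its ligand charges sum to -3, so Hg = +2.
A 1:1 salt means the cation carries the equal and opposite charge, 1+.
Cation: ligand charges sum to -2; for the ion to be 1+, Os = +3.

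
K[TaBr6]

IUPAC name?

The 1 potassium counter-ion carries a total charge of +1, so each complex ion is 1−.
Ligand charges: 6×bromo (-1 each); total -6. So Ta + (-6) = 1−, giving Ta = +5.
The complex ion is anionic, so tantalum takes the -ate form tantalate(V).

potassium hexabromotantalate(V)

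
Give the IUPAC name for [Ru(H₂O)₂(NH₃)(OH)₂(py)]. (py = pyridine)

There is no counter-ion, so the complex is neutral overall.
Ligand charges: 1×ammine (neutral), 1×pyridine (neutral), 2×hydroxo (-1 each), 2×aqua (neutral); total -2. So Ru + (-2) = 0, giving Ru = +2.
Ligands are named alphabetically: ammine before aqua before hydroxo before pyridine.

amminediaquadihydroxo(pyridine)ruthenium(II)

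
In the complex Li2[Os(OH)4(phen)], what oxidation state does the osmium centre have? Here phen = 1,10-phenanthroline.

+2

2 lithium outside the brackets (+1 each) → the complex ion is 2−.
Ligand charges: 4×OH = -4; 1×phen neutral; sum -4.
Os + (-4) = 2− ⇒ Os is +2.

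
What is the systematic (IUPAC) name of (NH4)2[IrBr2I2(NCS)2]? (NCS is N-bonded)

The 2 ammonium counter-ions carry a total charge of +2, so each complex ion is 2−.
Ligand charges: 2×bromo (-1 each), 2×iodo (-1 each), 2×isothiocyanato (-1 each); total -6. So Ir + (-6) = 2−, giving Ir = +4.
The complex ion is anionic, so iridium takes the -ate form iridate(IV).

ammonium dibromodiiododiisothiocyanatoiridate(IV)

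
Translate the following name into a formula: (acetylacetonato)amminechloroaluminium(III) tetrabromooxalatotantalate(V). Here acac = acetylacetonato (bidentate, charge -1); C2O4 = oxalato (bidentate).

[Al(acac)Cl(NH3)][TaBr4(C2O4)]

Cation [Al…]: ligand charges -2, Al(III) ⇒ ion charge 1+.
Anion [Ta…]: ligand charges -6, Ta(V) ⇒ ion charge 1−.
One 1+ cation balances one 1− anion.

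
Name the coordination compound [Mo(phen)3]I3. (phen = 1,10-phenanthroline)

The 3 iodide counter-ions carry a total charge of -3, so each complex ion is 3+.
Ligand charges: 3×1,10-phenanthroline (neutral); total 0. So Mo + (0) = 3+, giving Mo = +3.

tris(1,10-phenanthroline)molybdenum(III) iodide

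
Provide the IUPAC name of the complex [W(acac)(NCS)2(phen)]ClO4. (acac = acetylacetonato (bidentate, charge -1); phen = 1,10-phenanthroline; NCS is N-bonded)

(acetylacetonato)diisothiocyanato(1,10-phenanthroline)tungsten(IV) perchlorate

The 1 perchlorate counter-ion carries a total charge of -1, so each complex ion is 1+.
Ligand charges: 1×acetylacetonato (-1 each), 1×1,10-phenanthroline (neutral), 2×isothiocyanato (-1 each); total -3. So W + (-3) = 1+, giving W = +4.
Ligands are named alphabetically: acetylacetonato before isothiocyanato before phenanthroline.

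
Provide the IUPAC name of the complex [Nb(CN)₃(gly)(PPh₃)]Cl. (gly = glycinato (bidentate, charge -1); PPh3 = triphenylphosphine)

The 1 chloride counter-ion carries a total charge of -1, so each complex ion is 1+.
Ligand charges: 1×glycinato (-1 each), 1×triphenylphosphine (neutral), 3×cyano (-1 each); total -4. So Nb + (-4) = 1+, giving Nb = +5.
Ligands are named alphabetically: cyano before glycinato before triphenylphosphine.

tricyano(glycinato)(triphenylphosphine)niobium(V) chloride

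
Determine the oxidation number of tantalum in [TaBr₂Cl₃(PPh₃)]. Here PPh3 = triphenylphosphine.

+5

No counter-ion: the bracketed complex is neutral.
Ligand charges: 3×Cl = -3; 2×Br = -2; 1×PPh3 neutral; sum -5.
Ta + (-5) = 0 ⇒ Ta is +5.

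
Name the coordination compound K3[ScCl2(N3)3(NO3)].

potassium triazidodichloronitratoscandate(III)

The 3 potassium counter-ions carry a total charge of +3, so each complex ion is 3−.
Ligand charges: 1×nitrato (-1 each), 2×chloro (-1 each), 3×azido (-1 each); total -6. So Sc + (-6) = 3−, giving Sc = +3.
Ligands are named alphabetically: azido before chloro before nitrato.
The complex ion is anionic, so scandium takes the -ate form scandate(III).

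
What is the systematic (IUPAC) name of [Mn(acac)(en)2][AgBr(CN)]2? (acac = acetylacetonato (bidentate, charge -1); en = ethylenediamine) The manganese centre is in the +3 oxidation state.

(acetylacetonato)bis(ethylenediamine)manganese(III) bromocyanoargentate(I)

Mn is given as +3; the cation's ligand charges sum to -1, so the complex cation is 2+.
With 2 anions per cation, each anion must be 2/2 = 1−.
Anion: ligand charges sum to -2; for the ion to be 1−, Ag = +1.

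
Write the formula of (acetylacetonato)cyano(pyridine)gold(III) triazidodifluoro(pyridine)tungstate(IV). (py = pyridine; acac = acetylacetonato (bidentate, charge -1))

[Au(acac)(CN)(py)][WF2(N3)3(py)]

Cation [Au…]: ligand charges -2, Au(III) ⇒ ion charge 1+.
Anion [W…]: ligand charges -5, W(IV) ⇒ ion charge 1−.
One 1+ cation balances one 1− anion.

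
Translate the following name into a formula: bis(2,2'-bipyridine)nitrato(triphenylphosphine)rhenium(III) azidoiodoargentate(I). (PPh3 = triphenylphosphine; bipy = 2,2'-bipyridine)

Cation [Re…]: ligand charges -1, Re(III) ⇒ ion charge 2+.
Anion [Ag…]: ligand charges -2, Ag(I) ⇒ ion charge 1−.

[Re(bipy)2(NO3)(PPh3)][AgI(N3)]2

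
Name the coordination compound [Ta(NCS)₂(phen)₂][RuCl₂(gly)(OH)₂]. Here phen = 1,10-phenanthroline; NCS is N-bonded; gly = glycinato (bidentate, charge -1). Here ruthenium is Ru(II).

diisothiocyanatobis(1,10-phenanthroline)tantalum(V) dichloro(glycinato)dihydroxoruthenate(II)

Both ions are complex: the cation is named first with the plain metal name, the anion second with the -ate form; each ion's ligands are alphabetised independently.
Ru is given as +2; the anion's ligand charges sum to -5, so the complex anion is 3−.
A 1:1 salt means the cation carries the equal and opposite charge, 3+.
Cation: ligand charges sum to -2; for the ion to be 3+, Ta = +5.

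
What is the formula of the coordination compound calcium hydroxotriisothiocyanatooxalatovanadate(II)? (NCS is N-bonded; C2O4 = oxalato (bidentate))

Ligands: 3 isothiocyanato (NCS, -1), 1 hydroxo (OH, -1), 1 oxalato (C2O4, -2). Ligand charge sum = -6.
Charge balance with calcium (+2) requires 1 complex ion per 2 calcium.

Ca2[V(C2O4)(NCS)3(OH)]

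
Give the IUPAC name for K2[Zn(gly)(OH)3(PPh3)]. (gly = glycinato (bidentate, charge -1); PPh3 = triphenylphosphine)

potassium (glycinato)trihydroxo(triphenylphosphine)zincate(II)

The 2 potassium counter-ions carry a total charge of +2, so each complex ion is 2−.
Ligand charges: 1×glycinato (-1 each), 1×triphenylphosphine (neutral), 3×hydroxo (-1 each); total -4. So Zn + (-4) = 2−, giving Zn = +2.
The complex ion is anionic, so zinc takes the -ate form zincate(II).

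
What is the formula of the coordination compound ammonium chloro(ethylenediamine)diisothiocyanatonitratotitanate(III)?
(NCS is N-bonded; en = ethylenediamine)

Ligands: 2 isothiocyanato (NCS, -1), 1 chloro (Cl, -1), 1 nitrato (NO3, -1), 1 ethylenediamine (en, neutral). Ligand charge sum = -4.
Charge balance with ammonium (+1) requires 1 complex ion per 1 ammonium.

NH4[TiCl(en)(NCS)2(NO3)]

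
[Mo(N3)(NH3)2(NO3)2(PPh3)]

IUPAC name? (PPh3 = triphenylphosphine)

There is no counter-ion, so the complex is neutral overall.
Ligand charges: 2×ammine (neutral), 1×azido (-1 each), 2×nitrato (-1 each), 1×triphenylphosphine (neutral); total -3. So Mo + (-3) = 0, giving Mo = +3.
Ligands are named alphabetically: ammine before azido before nitrato before triphenylphosphine.

diammineazidodinitrato(triphenylphosphine)molybdenum(III)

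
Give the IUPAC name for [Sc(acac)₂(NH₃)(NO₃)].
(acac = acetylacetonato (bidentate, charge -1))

There is no counter-ion, so the complex is neutral overall.
Ligand charges: 1×nitrato (-1 each), 2×acetylacetonato (-1 each), 1×ammine (neutral); total -3. So Sc + (-3) = 0, giving Sc = +3.
Ligands are named alphabetically: acetylacetonato before ammine before nitrato.

bis(acetylacetonato)amminenitratoscandium(III)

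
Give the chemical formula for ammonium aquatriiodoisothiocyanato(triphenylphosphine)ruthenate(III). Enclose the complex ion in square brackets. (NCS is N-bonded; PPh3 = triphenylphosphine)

NH4[Ru(H2O)I3(NCS)(PPh3)]

Ligands: 1 isothiocyanato (NCS, -1), 1 triphenylphosphine (PPh3, neutral), 3 iodo (I, -1), 1 aqua (H2O, neutral). Ligand charge sum = -4.
With Ru in oxidation state +3, the complex ion is [Ru...]^1−.
Charge balance with ammonium (+1) requires 1 complex ion per 1 ammonium.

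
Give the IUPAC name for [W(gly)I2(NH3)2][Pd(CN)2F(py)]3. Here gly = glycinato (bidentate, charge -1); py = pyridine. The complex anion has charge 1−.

diammine(glycinato)diiodotungsten(VI) dicyanofluoro(pyridine)palladate(II)

Both ions are complex: the cation is named first with the plain metal name, the anion second with the -ate form; each ion's ligands are alphabetised independently.
The complex anion is given as 1−; its ligand charges sum to -3, so Pd = +2.
With 3 anions per cation, the cation must be 3×1 = 3+.
Cation: ligand charges sum to -3; for the ion to be 3+, W = +6.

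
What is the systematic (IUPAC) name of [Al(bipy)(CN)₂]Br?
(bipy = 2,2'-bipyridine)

The 1 bromide counter-ion carries a total charge of -1, so each complex ion is 1+.
Ligand charges: 1×2,2'-bipyridine (neutral), 2×cyano (-1 each); total -2. So Al + (-2) = 1+, giving Al = +3.
Ligands are named alphabetically: bipyridine before cyano.

(2,2'-bipyridine)dicyanoaluminium(III) bromide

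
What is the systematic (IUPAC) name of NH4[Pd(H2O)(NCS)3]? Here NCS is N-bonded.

ammonium aquatriisothiocyanatopalladate(II)

The 1 ammonium counter-ion carries a total charge of +1, so each complex ion is 1−.
Ligand charges: 1×aqua (neutral), 3×isothiocyanato (-1 each); total -3. So Pd + (-3) = 1−, giving Pd = +2.
Ligands are named alphabetically: aqua before isothiocyanato.
The complex ion is anionic, so palladium takes the -ate form palladate(II).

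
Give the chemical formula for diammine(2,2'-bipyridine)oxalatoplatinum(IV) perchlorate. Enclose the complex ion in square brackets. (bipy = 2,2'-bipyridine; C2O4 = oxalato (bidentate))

Ligands: 1 2,2'-bipyridine (bipy, neutral), 1 oxalato (C2O4, -2), 2 ammine (NH3, neutral). Ligand charge sum = -2.
With Pt in oxidation state +4, the complex ion is [Pt...]^2+.
Charge balance with perchlorate (-1) requires 1 complex ion per 2 perchlorate.

[Pt(bipy)(C2O4)(NH3)2](ClO4)2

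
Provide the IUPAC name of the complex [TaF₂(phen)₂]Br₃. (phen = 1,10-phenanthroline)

The 3 bromide counter-ions carry a total charge of -3, so each complex ion is 3+.
Ligand charges: 2×1,10-phenanthroline (neutral), 2×fluoro (-1 each); total -2. So Ta + (-2) = 3+, giving Ta = +5.
Ligands are named alphabetically: fluoro before phenanthroline.

difluorobis(1,10-phenanthroline)tantalum(V) bromide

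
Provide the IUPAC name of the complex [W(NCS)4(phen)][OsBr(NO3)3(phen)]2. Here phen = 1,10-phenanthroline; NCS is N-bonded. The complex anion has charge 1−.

tetraisothiocyanato(1,10-phenanthroline)tungsten(VI) bromotrinitrato(1,10-phenanthroline)osmate(III)

Both ions are complex: the cation is named first with the plain metal name, the anion second with the -ate form; each ion's ligands are alphabetised independently.
The complex anion is given as 1−; its ligand charges sum to -4, so Os = +3.
With 2 anions per cation, the cation must be 2×1 = 2+.
Cation: ligand charges sum to -4; for the ion to be 2+, W = +6.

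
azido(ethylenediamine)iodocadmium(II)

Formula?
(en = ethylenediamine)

[Cd(en)I(N3)]

Ligands: 1 ethylenediamine (en, neutral), 1 azido (N3, -1), 1 iodo (I, -1). Ligand charge sum = -2.
With Cd in oxidation state +2, the complex ion is [Cd...].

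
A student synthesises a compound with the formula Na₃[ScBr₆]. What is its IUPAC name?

The 3 sodium counter-ions carry a total charge of +3, so each complex ion is 3−.
Ligand charges: 6×bromo (-1 each); total -6. So Sc + (-6) = 3−, giving Sc = +3.
The complex ion is anionic, so scandium takes the -ate form scandate(III).

sodium hexabromoscandate(III)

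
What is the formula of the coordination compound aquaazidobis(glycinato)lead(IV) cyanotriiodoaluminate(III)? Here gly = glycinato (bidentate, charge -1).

[Pb(gly)2(H2O)(N3)][Al(CN)I3]

Cation [Pb…]: ligand charges -3, Pb(IV) ⇒ ion charge 1+.
Anion [Al…]: ligand charges -4, Al(III) ⇒ ion charge 1−.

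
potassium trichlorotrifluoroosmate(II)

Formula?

K4[OsCl3F3]

Ligands: 3 fluoro (F, -1), 3 chloro (Cl, -1). Ligand charge sum = -6.
With Os in oxidation state +2, the complex ion is [Os...]^4−.
Charge balance with potassium (+1) requires 1 complex ion per 4 potassium.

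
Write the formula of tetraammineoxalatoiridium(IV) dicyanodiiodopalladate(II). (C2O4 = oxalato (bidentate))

[Ir(C2O4)(NH3)4][Pd(CN)2I2]

Cation [Ir…]: ligand charges -2, Ir(IV) ⇒ ion charge 2+.
Anion [Pd…]: ligand charges -4, Pd(II) ⇒ ion charge 2−.
One 2+ cation balances one 2− anion.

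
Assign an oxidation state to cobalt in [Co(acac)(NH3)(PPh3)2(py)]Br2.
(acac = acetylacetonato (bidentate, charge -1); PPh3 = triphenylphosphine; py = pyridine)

2 bromide outside the brackets (-1 each) → the complex ion is 2+.
Ligand charges: 1×NH3 neutral; 1×acac = -1; 2×PPh3 neutral; 1×py neutral; sum -1.
Co + (-1) = 2+ ⇒ Co is +3.

+3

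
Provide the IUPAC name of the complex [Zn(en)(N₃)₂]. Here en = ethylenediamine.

diazido(ethylenediamine)zinc(II)

There is no counter-ion, so the complex is neutral overall.
Ligand charges: 1×ethylenediamine (neutral), 2×azido (-1 each); total -2. So Zn + (-2) = 0, giving Zn = +2.
Ligands are named alphabetically: azido before ethylenediamine.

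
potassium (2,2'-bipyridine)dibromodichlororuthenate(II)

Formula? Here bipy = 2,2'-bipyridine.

K2[Ru(bipy)Br2Cl2]

Ligands: 1 2,2'-bipyridine (bipy, neutral), 2 chloro (Cl, -1), 2 bromo (Br, -1). Ligand charge sum = -4.
With Ru in oxidation state +2, the complex ion is [Ru...]^2−.
Charge balance with potassium (+1) requires 1 complex ion per 2 potassium.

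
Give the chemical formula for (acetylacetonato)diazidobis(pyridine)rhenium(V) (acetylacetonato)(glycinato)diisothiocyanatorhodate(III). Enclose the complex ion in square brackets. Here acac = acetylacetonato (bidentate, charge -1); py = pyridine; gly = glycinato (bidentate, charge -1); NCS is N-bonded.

Cation [Re…]: ligand charges -3, Re(V) ⇒ ion charge 2+.
Anion [Rh…]: ligand charges -4, Rh(III) ⇒ ion charge 1−.

[Re(acac)(N3)2(py)2][Rh(acac)(gly)(NCS)2]2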